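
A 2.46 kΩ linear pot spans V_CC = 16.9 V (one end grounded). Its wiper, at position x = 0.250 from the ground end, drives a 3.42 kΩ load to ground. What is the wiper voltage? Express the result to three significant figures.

Lower segment x·R_p = 0.6150 kΩ; upper segment (1−x)·R_p = 1.845 kΩ.
(x·R_p) ‖ R_L = 0.5213 kΩ.
Then V_out = V_CC · 0.5213/(1.845 + 0.5213) = 3.723 V.
(Unloaded: V_out = x·V_CC = 4.22 V.)

V_out ≈ 3.72 V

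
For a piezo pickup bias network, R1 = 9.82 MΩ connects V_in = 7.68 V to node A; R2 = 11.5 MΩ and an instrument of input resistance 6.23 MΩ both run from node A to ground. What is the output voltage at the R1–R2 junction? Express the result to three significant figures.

V_out ≈ 2.24 V

First combine the lower leg with the load: R2 ‖ R_L = 4.041 MΩ.
Voltage divider with the loaded lower leg: V_out = 7.68 × 4.041/(9.82 + 4.041) = 7.68 × 0.2915 = 2.239 V.
(Unloaded it would be 4.14 V; the load pulls it down.)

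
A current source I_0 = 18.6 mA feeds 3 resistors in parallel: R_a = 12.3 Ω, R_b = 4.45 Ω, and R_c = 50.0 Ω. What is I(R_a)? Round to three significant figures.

I ≈ 4.64 mA

Total conductance ΣG = 1/12.3 + 1/4.45 + 1/50.0 = 0.3260 (units of 1/Ω).
By the current-divider rule, I = I_0 · G_k/ΣG = 18.6 × 0.2494 = 4.638 mA.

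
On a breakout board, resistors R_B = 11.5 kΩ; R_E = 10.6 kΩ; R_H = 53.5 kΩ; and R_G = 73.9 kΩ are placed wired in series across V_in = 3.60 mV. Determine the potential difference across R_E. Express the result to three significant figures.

V ≈ 0.255 mV

Total series resistance ΣR = 11.5 + 10.6 + 53.5 + 73.9 = 149.5 kΩ.
By the voltage-divider rule, V = 3.60 × 10.60/149.5 = 0.2553 mV.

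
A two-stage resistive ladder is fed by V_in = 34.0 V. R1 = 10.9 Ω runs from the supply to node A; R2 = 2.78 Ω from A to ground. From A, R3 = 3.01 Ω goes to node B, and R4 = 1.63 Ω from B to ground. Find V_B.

V_B ≈ 1.64 V

Looking into the second stage from A: R3 + R4 = 4.640 Ω appears in parallel with R2.
R2 ‖ (R3+R4) = 1.738 Ω.
So V_A = 34.0 × 0.1376 = 4.677 V.
V_B = V_A × 0.3513 = 1.643 V.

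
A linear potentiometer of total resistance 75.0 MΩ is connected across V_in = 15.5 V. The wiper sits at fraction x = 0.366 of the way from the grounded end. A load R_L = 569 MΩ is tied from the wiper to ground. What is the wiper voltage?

V_out ≈ 5.50 V

Split the track: R_lower = x·R_p = 27.45 MΩ, R_upper = (1−x)·R_p = 47.55 MΩ.
(x·R_p) ‖ R_L = 26.19 MΩ.
V_out = 15.5 × 26.19/(47.55 + 26.19) = 5.505 V.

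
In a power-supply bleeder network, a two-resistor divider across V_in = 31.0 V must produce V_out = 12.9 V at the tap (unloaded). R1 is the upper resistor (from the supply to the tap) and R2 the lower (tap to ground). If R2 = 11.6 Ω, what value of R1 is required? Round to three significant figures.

R1 ≈ 16.3 Ω

The divider ratio is R2/(R1+R2) = 12.9/31.0 = 0.4161.
So R1 = R2 · (V_in/V_out − 1) = 11.6 × (31.0/12.9 − 1) = 11.6 × 1.403 = 16.28 Ω.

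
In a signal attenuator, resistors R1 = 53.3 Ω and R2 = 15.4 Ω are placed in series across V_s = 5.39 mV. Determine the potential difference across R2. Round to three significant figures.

V ≈ 1.21 mV

ΣR = 53.3 + 15.4 = 68.70 Ω.
V = V_s · R/ΣR = 5.39 × 0.2242 = 1.208 mV.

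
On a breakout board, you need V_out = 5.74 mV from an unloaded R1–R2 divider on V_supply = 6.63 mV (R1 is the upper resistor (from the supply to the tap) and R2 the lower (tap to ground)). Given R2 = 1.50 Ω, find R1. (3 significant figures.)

R1 ≈ 0.233 Ω

V_out/V_supply = R2/(R1+R2) = 0.8658.
So R1 = R2 · (V_supply/V_out − 1) = 1.50 × (6.63/5.74 − 1) = 1.50 × 0.1551 = 0.2326 Ω.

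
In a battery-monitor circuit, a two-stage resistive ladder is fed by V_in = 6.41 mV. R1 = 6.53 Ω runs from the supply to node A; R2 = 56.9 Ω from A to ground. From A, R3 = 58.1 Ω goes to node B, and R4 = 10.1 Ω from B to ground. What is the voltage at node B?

Node A sees R2 in parallel with the series input of stage 2, R3 + R4 = 68.20 Ω.
R2 ‖ (R3+R4) = 31.02 Ω.
First divider: V_A = V_in · 31.02/(6.53 + 31.02) = 5.295 mV.
V_B = V_A × 0.1481 = 0.7842 mV.

V_B ≈ 0.784 mV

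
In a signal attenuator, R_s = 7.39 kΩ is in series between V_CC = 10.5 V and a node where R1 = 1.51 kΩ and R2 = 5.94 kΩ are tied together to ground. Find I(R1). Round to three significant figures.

I ≈ 0.974 mA

Parallel bank: R_p = 1/(1/1.51 + 1/5.94) = 1.204 kΩ.
V_A = 10.5 × 1.204/8.594 = 1.471 V.
I(R1) = V_A / R1 = 1.471/1.51 = 0.9742 mA.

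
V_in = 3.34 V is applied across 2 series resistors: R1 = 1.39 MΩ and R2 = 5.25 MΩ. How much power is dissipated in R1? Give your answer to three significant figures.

Series current I = V_in/ΣR = 3.34/6.640 = 0.5030 µA.
P(R1) = I²·R1 = (0.5030)² × 1.39 = 0.3517 µW.

P ≈ 0.352 µW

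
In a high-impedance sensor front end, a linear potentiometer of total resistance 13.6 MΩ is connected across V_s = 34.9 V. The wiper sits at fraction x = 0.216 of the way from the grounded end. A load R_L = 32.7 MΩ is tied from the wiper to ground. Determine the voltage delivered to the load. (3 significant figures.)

V_out ≈ 7.04 V

Split the track: R_lower = x·R_p = 2.938 MΩ, R_upper = (1−x)·R_p = 10.66 MΩ.
R_L loads the lower segment: effective lower R = 2.695 MΩ.
V_out = 34.9 × 2.695/(10.66 + 2.695) = 7.042 V.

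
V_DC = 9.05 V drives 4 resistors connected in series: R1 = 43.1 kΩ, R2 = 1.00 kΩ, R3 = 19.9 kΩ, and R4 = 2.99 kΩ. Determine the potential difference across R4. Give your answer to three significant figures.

ΣR = 43.1 + 1.00 + 19.9 + 2.99 = 66.99 kΩ.
Voltage divider: V = V_DC · (2.990 / 66.99) = 9.05 × 0.04463 = 0.4039 V.

V ≈ 0.404 V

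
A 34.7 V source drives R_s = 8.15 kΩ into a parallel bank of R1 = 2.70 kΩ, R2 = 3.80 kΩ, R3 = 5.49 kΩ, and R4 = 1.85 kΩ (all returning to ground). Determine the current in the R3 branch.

Parallel bank: R_p = 1/(1/2.70 + 1/3.80 + 1/5.49 + 1/1.85) = 0.7373 kΩ.
V_A by voltage divider: V_A = 34.7 × 0.7373/(8.15 + 0.7373) = 2.879 V.
I(R3) = V_A / R3 = 2.879/5.49 = 0.5244 mA.

I ≈ 0.524 mA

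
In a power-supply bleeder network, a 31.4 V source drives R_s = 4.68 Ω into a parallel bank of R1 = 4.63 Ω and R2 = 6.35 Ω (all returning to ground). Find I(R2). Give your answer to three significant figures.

I ≈ 1.80 A

Equivalent of the parallel group: R_p = 2.678 Ω.
V_A by voltage divider: V_A = 31.4 × 2.678/(4.68 + 2.678) = 11.43 V.
I(R2) = V_A / R2 = 11.43/6.35 = 1.800 A.
(Equivalently: I_total = 4.268 A, then current-divider fraction G_k/ΣG = 0.4217.)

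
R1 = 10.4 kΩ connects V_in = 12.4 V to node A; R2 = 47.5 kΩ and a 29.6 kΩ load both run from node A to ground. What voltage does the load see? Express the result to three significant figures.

V_out ≈ 7.90 V

First combine the lower leg with the load: R2 ‖ R_L = 18.24 kΩ.
Voltage divider with the loaded lower leg: V_out = 12.4 × 18.24/(10.4 + 18.24) = 12.4 × 0.6368 = 7.897 V.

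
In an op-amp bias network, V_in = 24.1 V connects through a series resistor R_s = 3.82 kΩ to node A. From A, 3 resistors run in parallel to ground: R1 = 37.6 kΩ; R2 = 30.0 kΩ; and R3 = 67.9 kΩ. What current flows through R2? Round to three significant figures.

Combine the parallel branches: R_p = (1/37.6 + 1/30.0 + 1/67.9)⁻¹ = 13.39 kΩ.
Node voltage V_A = V_in · R_p/(R_s + R_p) = 24.1 × 0.7781 = 18.75 V.
Branch current I = V_A/R2 = 18.75/30.0 = 0.6251 mA.
(Equivalently: I_total = 1.400 mA, then current-divider fraction G_k/ΣG = 0.4465.)

I ≈ 0.625 mA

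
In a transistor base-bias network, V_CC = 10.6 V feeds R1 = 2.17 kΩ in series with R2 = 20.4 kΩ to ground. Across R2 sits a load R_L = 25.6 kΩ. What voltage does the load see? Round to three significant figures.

The load sits in parallel with R2, giving an effective lower resistance R2' = R2·R_L/(R2+R_L) = 11.35 kΩ.
Voltage divider with the loaded lower leg: V_out = 10.6 × 11.35/(2.17 + 11.35) = 10.6 × 0.8395 = 8.899 V.

V_out ≈ 8.90 V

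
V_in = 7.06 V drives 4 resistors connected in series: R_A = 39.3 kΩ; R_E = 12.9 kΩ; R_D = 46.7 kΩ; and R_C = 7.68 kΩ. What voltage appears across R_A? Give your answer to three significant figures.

V ≈ 2.60 V

Series total: ΣR = 39.3 + 12.9 + 46.7 + 7.68 = 106.6 kΩ.
By the voltage-divider rule, V = 7.06 × 39.30/106.6 = 2.603 V.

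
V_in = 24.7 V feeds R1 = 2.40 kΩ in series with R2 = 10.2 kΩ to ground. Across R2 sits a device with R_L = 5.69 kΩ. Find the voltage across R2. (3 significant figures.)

R2 ‖ R_L = (10.2 × 5.69)/(10.2 + 5.69) = 3.652 kΩ.
Then V_out = V_in · R2'/(R1 + R2') = 24.7 × 3.652/6.052 = 14.91 V.

V_out ≈ 14.9 V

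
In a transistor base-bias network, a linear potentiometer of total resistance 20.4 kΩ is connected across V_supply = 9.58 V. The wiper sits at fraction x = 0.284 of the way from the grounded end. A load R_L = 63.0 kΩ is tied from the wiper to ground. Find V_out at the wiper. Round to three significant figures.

The pot divides into 14.61 kΩ above the wiper and 5.794 kΩ below.
(x·R_p) ‖ R_L = 5.306 kΩ.
Loaded-divider output: V_out = 9.58 × 0.2665 = 2.553 V.
(Unloaded: V_out = x·V_supply = 2.72 V.)

V_out ≈ 2.55 V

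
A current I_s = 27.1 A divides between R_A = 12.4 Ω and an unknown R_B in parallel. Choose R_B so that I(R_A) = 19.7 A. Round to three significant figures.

Two-branch current divider: I_A = I_s · R_B/(R_A + R_B).
With f = 0.7269, R_B = R_A · f/(1−f) = 12.4 × 2.662 = 33.01 Ω.

R_B ≈ 33.0 Ω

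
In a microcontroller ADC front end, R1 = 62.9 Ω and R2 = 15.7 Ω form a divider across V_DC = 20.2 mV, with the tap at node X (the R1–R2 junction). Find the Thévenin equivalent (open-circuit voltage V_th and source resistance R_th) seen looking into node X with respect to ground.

V_th ≈ 4.03 mV, R_th ≈ 12.6 Ω

With X open, the divider is unloaded: V_th = 20.2 × 15.7/78.60 = 4.035 mV.
With V_DC suppressed (replaced by a short), R_th = R1 ‖ R2 = (62.90 × 15.7)/(62.90 + 15.7) = 12.56 Ω.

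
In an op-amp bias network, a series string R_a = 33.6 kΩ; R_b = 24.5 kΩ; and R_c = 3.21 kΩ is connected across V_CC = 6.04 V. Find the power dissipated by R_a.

ΣR = 61.31 kΩ → I = 6.04/61.31 = 0.09852 mA.
P = I²R = 0.009705 × 33.6 = 0.3261 mW.

P ≈ 0.326 mW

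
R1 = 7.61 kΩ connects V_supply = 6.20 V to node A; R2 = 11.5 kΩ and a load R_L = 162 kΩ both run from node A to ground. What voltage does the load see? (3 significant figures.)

V_out ≈ 3.63 V

The load sits in parallel with R2, giving an effective lower resistance R2' = R2·R_L/(R2+R_L) = 10.74 kΩ.
Then V_out = V_supply · R2'/(R1 + R2') = 6.20 × 10.74/18.35 = 3.628 V.
(Unloaded it would be 3.73 V; the load pulls it down.)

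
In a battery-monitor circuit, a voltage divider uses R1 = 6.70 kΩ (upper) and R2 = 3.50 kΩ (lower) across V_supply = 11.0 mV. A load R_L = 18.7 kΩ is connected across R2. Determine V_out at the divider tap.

V_out ≈ 3.36 mV

The load sits in parallel with R2, giving an effective lower resistance R2' = R2·R_L/(R2+R_L) = 2.948 kΩ.
Voltage divider with the loaded lower leg: V_out = 11.0 × 2.948/(6.70 + 2.948) = 11.0 × 0.3056 = 3.361 mV.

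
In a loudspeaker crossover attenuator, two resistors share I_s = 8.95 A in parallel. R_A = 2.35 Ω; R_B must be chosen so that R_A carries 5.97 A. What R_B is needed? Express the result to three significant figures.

Two-branch current divider: I_A = I_s · R_B/(R_A + R_B).
With f = 0.6670, R_B = R_A · f/(1−f) = 2.35 × 2.003 = 4.708 Ω.

R_B ≈ 4.71 Ω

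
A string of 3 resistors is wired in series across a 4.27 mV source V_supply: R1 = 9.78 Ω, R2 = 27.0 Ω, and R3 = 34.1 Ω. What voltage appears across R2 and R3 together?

Series total: ΣR = 9.78 + 27.0 + 34.1 = 70.88 Ω.
R_{R2..R3} = 27.0 + 34.1 = 61.10 Ω.
By the voltage-divider rule, V = 4.27 × 61.10/70.88 = 3.681 mV.

V ≈ 3.68 mV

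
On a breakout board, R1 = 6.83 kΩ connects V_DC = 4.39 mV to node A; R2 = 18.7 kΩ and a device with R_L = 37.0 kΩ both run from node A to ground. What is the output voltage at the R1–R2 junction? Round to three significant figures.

V_out ≈ 2.83 mV

The load sits in parallel with R2, giving an effective lower resistance R2' = R2·R_L/(R2+R_L) = 12.42 kΩ.
Voltage divider with the loaded lower leg: V_out = 4.39 × 12.42/(6.83 + 12.42) = 4.39 × 0.6452 = 2.833 mV.
(Unloaded it would be 3.22 mV; the load pulls it down.)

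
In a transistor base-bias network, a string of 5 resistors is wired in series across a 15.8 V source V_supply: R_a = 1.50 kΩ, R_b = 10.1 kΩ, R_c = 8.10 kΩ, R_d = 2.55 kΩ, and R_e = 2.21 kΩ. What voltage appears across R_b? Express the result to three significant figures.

V ≈ 6.52 V

Total series resistance ΣR = 1.50 + 10.1 + 8.10 + 2.55 + 2.21 = 24.46 kΩ.
Voltage divider: V = V_supply · (10.10 / 24.46) = 15.8 × 0.4129 = 6.524 V.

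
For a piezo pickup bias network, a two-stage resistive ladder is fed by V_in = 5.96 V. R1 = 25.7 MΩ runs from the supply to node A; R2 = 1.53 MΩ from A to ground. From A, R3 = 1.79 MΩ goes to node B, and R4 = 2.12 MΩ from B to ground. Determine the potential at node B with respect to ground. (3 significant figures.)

V_B ≈ 0.133 V

The second stage (R3 + R4 = 3.910 MΩ) loads node A in parallel with R2.
R2 ‖ (R3+R4) = 1.100 MΩ.
So V_A = 5.96 × 0.04103 = 0.2446 V.
Stage 2 is unloaded, so V_B = V_A · R4/(R3+R4) = 0.2446 × 2.12/3.910 = 0.1326 V.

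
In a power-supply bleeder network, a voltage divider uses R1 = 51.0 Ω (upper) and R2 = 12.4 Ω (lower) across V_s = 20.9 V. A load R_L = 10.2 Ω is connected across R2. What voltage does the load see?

R2 ‖ R_L = (12.4 × 10.2)/(12.4 + 10.2) = 5.596 Ω.
Now apply the divider: V_out = 20.9 × 0.09888 = 2.067 V.
(Unloaded it would be 4.09 V; the load pulls it down.)

V_out ≈ 2.07 V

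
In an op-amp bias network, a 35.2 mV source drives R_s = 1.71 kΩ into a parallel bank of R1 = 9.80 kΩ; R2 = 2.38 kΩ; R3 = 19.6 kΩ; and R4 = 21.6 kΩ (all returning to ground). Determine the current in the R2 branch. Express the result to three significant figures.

Parallel bank: R_p = 1/(1/9.80 + 1/2.38 + 1/19.6 + 1/21.6) = 1.614 kΩ.
Node voltage V_A = V_supply · R_p/(R_s + R_p) = 35.2 × 0.4856 = 17.09 mV.
I(R2) = V_A / R2 = 17.09/2.38 = 7.182 µA.
(Check via current divider: I_total = 10.59 µA; share G_k/ΣG = 0.6782 → same result.)

I ≈ 7.18 µA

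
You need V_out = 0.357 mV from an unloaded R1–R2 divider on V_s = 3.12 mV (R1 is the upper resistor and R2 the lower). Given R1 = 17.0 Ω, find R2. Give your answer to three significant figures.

Required fraction k = V_out/V_s = 0.1144.
So R2 = R1 · V_out/(V_s − V_out) = 17.0 × 0.357/(3.12 − 0.357) = 17.0 × 0.1292 = 2.197 Ω.

R2 ≈ 2.20 Ω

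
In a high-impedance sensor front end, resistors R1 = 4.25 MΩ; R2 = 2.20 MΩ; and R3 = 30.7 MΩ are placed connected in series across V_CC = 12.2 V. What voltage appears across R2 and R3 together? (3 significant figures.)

V ≈ 10.8 V

Series total: ΣR = 4.25 + 2.20 + 30.7 = 37.15 MΩ.
R_{R2..R3} = 2.20 + 30.7 = 32.90 MΩ.
Voltage divider: V = V_CC · (32.90 / 37.15) = 12.2 × 0.8856 = 10.80 V.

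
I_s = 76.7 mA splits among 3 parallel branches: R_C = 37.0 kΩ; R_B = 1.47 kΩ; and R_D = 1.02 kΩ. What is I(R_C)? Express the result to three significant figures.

Total conductance ΣG = 1/37.0 + 1/1.47 + 1/1.02 = 1.688 (units of 1/kΩ).
By the current-divider rule, I = I_s · G_k/ΣG = 76.7 × 0.01601 = 1.228 mA.

I ≈ 1.23 mA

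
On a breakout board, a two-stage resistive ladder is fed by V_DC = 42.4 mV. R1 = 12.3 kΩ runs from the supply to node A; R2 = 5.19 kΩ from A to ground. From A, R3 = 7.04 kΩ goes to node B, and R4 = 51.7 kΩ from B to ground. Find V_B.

V_B ≈ 10.4 mV

Looking into the second stage from A: R3 + R4 = 58.74 kΩ appears in parallel with R2.
R2 ‖ (R3+R4) = 4.769 kΩ.
So V_A = 42.4 × 0.2794 = 11.85 mV.
Stage 2 is unloaded, so V_B = V_A · R4/(R3+R4) = 11.85 × 51.7/58.74 = 10.43 mV.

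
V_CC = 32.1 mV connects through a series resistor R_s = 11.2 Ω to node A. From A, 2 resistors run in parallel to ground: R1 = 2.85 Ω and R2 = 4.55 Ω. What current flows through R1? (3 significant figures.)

I ≈ 1.52 mA

Equivalent of the parallel group: R_p = 1.752 Ω.
V_A by voltage divider: V_A = 32.1 × 1.752/(11.2 + 1.752) = 4.343 mV.
Branch current I = V_A/R1 = 4.343/2.85 = 1.524 mA.
(Equivalently: I_total = 2.478 mA, then current-divider fraction G_k/ΣG = 0.6149.)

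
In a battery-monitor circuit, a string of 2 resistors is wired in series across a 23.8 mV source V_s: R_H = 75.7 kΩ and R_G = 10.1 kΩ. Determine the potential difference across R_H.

Series total: ΣR = 75.7 + 10.1 = 85.80 kΩ.
V = V_s · R/ΣR = 23.8 × 0.8823 = 21.00 mV.

V ≈ 21.0 mV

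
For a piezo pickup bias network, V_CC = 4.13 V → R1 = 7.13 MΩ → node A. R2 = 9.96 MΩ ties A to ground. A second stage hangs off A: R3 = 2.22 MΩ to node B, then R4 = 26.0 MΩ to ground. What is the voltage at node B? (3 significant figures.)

The second stage (R3 + R4 = 28.22 MΩ) loads node A in parallel with R2.
R2 ‖ (R3+R4) = 7.362 MΩ.
First divider: V_A = V_CC · 7.362/(7.13 + 7.362) = 2.098 V.
Stage 2 is unloaded, so V_B = V_A · R4/(R3+R4) = 2.098 × 26.0/28.22 = 1.933 V.

V_B ≈ 1.93 V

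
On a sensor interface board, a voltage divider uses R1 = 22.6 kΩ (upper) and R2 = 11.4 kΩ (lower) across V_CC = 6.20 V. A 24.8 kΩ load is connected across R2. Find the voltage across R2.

V_out ≈ 1.59 V

R2 ‖ R_L = (11.4 × 24.8)/(11.4 + 24.8) = 7.810 kΩ.
Then V_out = V_CC · R2'/(R1 + R2') = 6.20 × 7.810/30.41 = 1.592 V.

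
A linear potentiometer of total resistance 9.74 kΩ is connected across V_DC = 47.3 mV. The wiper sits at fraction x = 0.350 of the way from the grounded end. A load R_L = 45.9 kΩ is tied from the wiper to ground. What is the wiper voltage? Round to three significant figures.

Lower segment x·R_p = 3.409 kΩ; upper segment (1−x)·R_p = 6.331 kΩ.
R_L loads the lower segment: effective lower R = 3.173 kΩ.
Then V_out = V_DC · 3.173/(6.331 + 3.173) = 15.79 mV.
(Unloaded: V_out = x·V_DC = 16.6 mV.)

V_out ≈ 15.8 mV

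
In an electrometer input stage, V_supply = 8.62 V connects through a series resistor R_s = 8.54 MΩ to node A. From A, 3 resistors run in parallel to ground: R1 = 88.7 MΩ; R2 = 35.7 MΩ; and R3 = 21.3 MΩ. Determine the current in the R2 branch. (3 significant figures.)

I ≈ 0.139 µA

Equivalent of the parallel group: R_p = 11.60 MΩ.
Node voltage V_A = V_supply · R_p/(R_s + R_p) = 8.62 × 0.5759 = 4.964 V.
Branch current I = V_A/R2 = 4.964/35.7 = 0.1391 µA.
(Check via current divider: I_total = 0.4281 µA; share G_k/ΣG = 0.3248 → same result.)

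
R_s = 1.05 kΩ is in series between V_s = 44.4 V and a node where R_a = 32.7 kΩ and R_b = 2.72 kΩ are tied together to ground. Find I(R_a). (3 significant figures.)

I ≈ 0.957 mA

Equivalent of the parallel group: R_p = 2.511 kΩ.
V_A = 44.4 × 2.511/3.561 = 31.31 V.
I(R_a) = V_A / R_a = 31.31/32.7 = 0.9575 mA.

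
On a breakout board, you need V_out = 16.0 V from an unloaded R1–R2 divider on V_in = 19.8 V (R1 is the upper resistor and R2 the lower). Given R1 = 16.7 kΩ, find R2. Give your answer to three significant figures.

The divider ratio is R2/(R1+R2) = 16.0/19.8 = 0.8081.
So R2 = R1 · V_out/(V_in − V_out) = 16.7 × 16.0/(19.8 − 16.0) = 16.7 × 4.211 = 70.32 kΩ.

R2 ≈ 70.3 kΩ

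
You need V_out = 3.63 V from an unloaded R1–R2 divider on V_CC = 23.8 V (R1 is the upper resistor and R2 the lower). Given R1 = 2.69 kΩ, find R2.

The divider ratio is R2/(R1+R2) = 3.63/23.8 = 0.1525.
R2 = R1 · 0.1525/(1 − 0.1525) = 0.4841 kΩ.

R2 ≈ 0.484 kΩ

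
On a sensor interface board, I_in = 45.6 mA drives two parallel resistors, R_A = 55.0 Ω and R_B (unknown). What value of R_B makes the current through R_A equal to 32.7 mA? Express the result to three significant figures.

Two-branch current divider: I_A = I_in · R_B/(R_A + R_B).
32.7/45.6 = R_B/(R_A + R_B) → R_B = R_A · (0.7171)/(1 − 0.7171) = 55.0 × 2.535 = 139.4 Ω.

R_B ≈ 139 Ω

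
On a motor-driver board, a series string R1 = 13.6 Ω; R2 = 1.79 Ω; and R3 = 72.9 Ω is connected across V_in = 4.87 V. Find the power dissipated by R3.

P ≈ 0.222 W

Series current I = V_in/ΣR = 4.87/88.29 = 0.05516 A.
V(R3) = I·R = 4.021 V; P = V·I = 4.021 × 0.05516 = 0.2218 W.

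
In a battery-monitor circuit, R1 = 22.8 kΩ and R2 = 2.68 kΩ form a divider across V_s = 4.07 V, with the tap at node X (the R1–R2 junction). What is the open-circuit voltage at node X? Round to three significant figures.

V_th ≈ 0.428 V

With X open, the divider is unloaded: V_th = 4.07 × 2.68/25.48 = 0.4281 V.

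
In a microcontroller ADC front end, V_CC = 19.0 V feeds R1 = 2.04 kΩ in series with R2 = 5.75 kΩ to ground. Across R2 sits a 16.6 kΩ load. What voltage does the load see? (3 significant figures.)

V_out ≈ 12.9 V

First combine the lower leg with the load: R2 ‖ R_L = 4.271 kΩ.
Then V_out = V_CC · R2'/(R1 + R2') = 19.0 × 4.271/6.311 = 12.86 V.
(Unloaded it would be 14.0 V; the load pulls it down.)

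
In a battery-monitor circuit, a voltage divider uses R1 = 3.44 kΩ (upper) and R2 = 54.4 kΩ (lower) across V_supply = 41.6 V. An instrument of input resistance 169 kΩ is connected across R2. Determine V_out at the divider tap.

V_out ≈ 38.4 V

R2 ‖ R_L = (54.4 × 169)/(54.4 + 169) = 41.15 kΩ.
Now apply the divider: V_out = 41.6 × 0.9229 = 38.39 V.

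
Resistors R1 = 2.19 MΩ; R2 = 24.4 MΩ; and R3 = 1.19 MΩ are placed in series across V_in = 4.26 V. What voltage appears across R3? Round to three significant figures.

ΣR = 2.19 + 24.4 + 1.19 = 27.78 MΩ.
Voltage divider: V = V_in · (1.190 / 27.78) = 4.26 × 0.04284 = 0.1825 V.

V ≈ 0.182 V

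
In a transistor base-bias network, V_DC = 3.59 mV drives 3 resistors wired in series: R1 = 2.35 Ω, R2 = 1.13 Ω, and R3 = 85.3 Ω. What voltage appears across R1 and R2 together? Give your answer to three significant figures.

ΣR = 2.35 + 1.13 + 85.3 = 88.78 Ω.
R_{R1..R2} = 2.35 + 1.13 = 3.480 Ω.
By the voltage-divider rule, V = 3.59 × 3.480/88.78 = 0.1407 mV.

V ≈ 0.141 mV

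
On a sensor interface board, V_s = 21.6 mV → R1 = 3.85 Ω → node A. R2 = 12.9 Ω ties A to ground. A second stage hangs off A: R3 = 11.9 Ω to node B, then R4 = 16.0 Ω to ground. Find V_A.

Looking into the second stage from A: R3 + R4 = 27.90 Ω appears in parallel with R2.
R2 ‖ (R3+R4) = 8.821 Ω.
V_A = 21.6 × 8.821/(3.85 + 8.821) = 15.04 mV.

V_A ≈ 15.0 mV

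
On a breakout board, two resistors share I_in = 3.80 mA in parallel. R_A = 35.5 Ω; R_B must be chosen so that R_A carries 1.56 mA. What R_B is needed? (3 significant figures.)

R_B ≈ 24.7 Ω

In a two-way split, I_A/I_in = R_B/(R_A + R_B).
1.56/3.80 = R_B/(R_A + R_B) → R_B = R_A · (0.4105)/(1 − 0.4105) = 35.5 × 0.6964 = 24.72 Ω.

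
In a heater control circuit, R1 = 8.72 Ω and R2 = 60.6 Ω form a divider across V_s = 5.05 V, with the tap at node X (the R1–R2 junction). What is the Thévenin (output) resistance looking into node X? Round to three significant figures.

R_th ≈ 7.62 Ω

Looking into X with the source shorted: R_th = R1·R2/(R1+R2) = 8.720 × 60.6/69.32 = 7.623 Ω.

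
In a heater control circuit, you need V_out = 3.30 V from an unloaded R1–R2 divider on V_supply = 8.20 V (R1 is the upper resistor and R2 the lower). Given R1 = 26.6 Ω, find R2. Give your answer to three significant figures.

R2 ≈ 17.9 Ω

Required fraction k = V_out/V_supply = 0.4024.
R2 = R1 · 0.4024/(1 − 0.4024) = 17.91 Ω.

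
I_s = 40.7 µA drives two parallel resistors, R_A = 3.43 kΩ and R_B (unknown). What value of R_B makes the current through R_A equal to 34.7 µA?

R_B ≈ 19.8 kΩ

The fraction through R_A equals R_B/(R_A+R_B).
34.7/40.7 = R_B/(R_A + R_B) → R_B = R_A · (0.8526)/(1 − 0.8526) = 3.43 × 5.783 = 19.84 kΩ.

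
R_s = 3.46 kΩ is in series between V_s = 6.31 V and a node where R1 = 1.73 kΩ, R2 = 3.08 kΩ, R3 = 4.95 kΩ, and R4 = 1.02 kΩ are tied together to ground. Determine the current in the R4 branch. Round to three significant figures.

Combine the parallel branches: R_p = (1/1.73 + 1/3.08 + 1/4.95 + 1/1.02)⁻¹ = 0.4796 kΩ.
V_A = 6.31 × 0.4796/3.940 = 0.7682 V.
Branch current I = V_A/R4 = 0.7682/1.02 = 0.7531 mA.

I ≈ 0.753 mA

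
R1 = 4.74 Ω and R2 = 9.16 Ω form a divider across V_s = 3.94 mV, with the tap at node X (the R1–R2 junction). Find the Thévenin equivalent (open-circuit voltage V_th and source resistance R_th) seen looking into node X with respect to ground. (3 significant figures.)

With X open, the divider is unloaded: V_th = 3.94 × 9.16/13.90 = 2.596 mV.
With V_s suppressed (replaced by a short), R_th = R1 ‖ R2 = (4.740 × 9.16)/(4.740 + 9.16) = 3.124 Ω.

V_th ≈ 2.60 mV, R_th ≈ 3.12 Ω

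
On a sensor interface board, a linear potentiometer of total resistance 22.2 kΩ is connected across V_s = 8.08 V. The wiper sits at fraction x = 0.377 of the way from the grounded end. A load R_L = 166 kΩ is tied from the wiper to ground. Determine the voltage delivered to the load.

Lower segment x·R_p = 8.369 kΩ; upper segment (1−x)·R_p = 13.83 kΩ.
(x·R_p) ‖ R_L = 7.968 kΩ.
V_out = 8.08 × 7.968/(13.83 + 7.968) = 2.953 V.

V_out ≈ 2.95 V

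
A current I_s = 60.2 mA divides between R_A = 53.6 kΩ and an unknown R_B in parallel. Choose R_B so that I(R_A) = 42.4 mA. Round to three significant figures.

Two-branch current divider: I_A = I_s · R_B/(R_A + R_B).
42.4/60.2 = R_B/(R_A + R_B) → R_B = R_A · (0.7043)/(1 − 0.7043) = 53.6 × 2.382 = 127.7 kΩ.

R_B ≈ 128 kΩ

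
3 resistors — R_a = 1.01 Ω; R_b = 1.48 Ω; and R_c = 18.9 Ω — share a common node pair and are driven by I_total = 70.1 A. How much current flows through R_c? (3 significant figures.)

I ≈ 2.16 A

Conductances: ΣG = 1/1.01 + 1/1.48 + 1/18.9 = 1.719 (1/Ω).
R_c takes the fraction G_k/ΣG = 0.05291/1.719 = 0.03079, so I = 70.1 × 0.03079 = 2.158 A.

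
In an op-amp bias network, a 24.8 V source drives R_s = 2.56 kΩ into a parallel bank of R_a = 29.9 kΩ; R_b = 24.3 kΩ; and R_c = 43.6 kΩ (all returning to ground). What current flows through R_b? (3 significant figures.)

Equivalent of the parallel group: R_p = 10.25 kΩ.
V_A by voltage divider: V_A = 24.8 × 10.25/(2.56 + 10.25) = 19.85 V.
Branch current I = V_A/R_b = 19.85/24.3 = 0.8167 mA.

I ≈ 0.817 mA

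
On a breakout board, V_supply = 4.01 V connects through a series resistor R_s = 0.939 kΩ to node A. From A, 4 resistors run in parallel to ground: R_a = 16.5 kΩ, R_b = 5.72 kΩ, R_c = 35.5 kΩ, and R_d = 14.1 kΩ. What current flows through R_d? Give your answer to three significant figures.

I ≈ 0.216 mA

Equivalent of the parallel group: R_p = 2.989 kΩ.
Node voltage V_A = V_supply · R_p/(R_s + R_p) = 4.01 × 0.7610 = 3.051 V.
I(R_d) = V_A / R_d = 3.051/14.1 = 0.2164 mA.
(Check via current divider: I_total = 1.021 mA; share G_k/ΣG = 0.2120 → same result.)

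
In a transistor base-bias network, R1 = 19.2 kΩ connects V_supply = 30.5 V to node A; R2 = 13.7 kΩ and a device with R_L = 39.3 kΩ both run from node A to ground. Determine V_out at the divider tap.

V_out ≈ 10.6 V

First combine the lower leg with the load: R2 ‖ R_L = 10.16 kΩ.
Now apply the divider: V_out = 30.5 × 0.3460 = 10.55 V.
(Unloaded it would be 12.7 V; the load pulls it down.)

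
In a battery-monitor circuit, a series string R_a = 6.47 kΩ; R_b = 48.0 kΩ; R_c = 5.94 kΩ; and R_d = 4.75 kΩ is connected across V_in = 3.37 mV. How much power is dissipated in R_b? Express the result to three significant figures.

Series current I = V_in/ΣR = 3.37/65.16 = 0.05172 µA.
P = I²R = 0.002675 × 48.0 = 0.1284 nW.

P ≈ 0.128 nW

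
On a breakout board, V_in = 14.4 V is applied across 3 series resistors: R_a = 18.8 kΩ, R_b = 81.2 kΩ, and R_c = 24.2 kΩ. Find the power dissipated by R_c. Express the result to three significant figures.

The common current is I = 14.4/124.2 = 0.1159 mA.
P = I²R = 0.01344 × 24.2 = 0.3253 mW.

P ≈ 0.325 mW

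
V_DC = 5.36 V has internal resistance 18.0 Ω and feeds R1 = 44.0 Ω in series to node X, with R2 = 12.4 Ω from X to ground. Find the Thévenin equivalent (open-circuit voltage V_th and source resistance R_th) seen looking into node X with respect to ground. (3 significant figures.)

V_th ≈ 0.893 V, R_th ≈ 10.3 Ω

R1' = 18.0 + 44.0 = 62.00 Ω (source resistance + R1).
Open-circuit (no load on X): V_th = V_DC · R2/(R1' + R2) = 5.36 × 12.4/(62.00 + 12.4) = 0.8933 V.
With V_DC suppressed (replaced by a short), R_th = R1' ‖ R2 = (62.00 × 12.4)/(62.00 + 12.4) = 10.33 Ω.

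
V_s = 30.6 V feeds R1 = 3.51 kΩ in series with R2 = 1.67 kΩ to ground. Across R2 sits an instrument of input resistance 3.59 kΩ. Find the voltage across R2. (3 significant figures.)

V_out ≈ 7.50 V

First combine the lower leg with the load: R2 ‖ R_L = 1.140 kΩ.
Now apply the divider: V_out = 30.6 × 0.2451 = 7.501 V.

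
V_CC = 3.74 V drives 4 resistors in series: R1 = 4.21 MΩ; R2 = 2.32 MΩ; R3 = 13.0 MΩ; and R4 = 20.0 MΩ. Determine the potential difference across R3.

ΣR = 4.21 + 2.32 + 13.0 + 20.0 = 39.53 MΩ.
By the voltage-divider rule, V = 3.74 × 13.00/39.53 = 1.230 V.

V ≈ 1.23 V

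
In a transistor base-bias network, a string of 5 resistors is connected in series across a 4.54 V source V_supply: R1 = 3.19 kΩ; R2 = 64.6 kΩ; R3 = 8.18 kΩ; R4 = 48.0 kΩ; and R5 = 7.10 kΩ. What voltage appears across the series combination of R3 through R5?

ΣR = 3.19 + 64.6 + 8.18 + 48.0 + 7.10 = 131.1 kΩ.
R_{R3..R5} = 8.18 + 48.0 + 7.10 = 63.28 kΩ.
Voltage divider: V = V_supply · (63.28 / 131.1) = 4.54 × 0.4828 = 2.192 V.

V ≈ 2.19 V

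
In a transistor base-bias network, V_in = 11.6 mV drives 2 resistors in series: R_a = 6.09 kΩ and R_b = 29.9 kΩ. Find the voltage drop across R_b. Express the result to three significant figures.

Series total: ΣR = 6.09 + 29.9 = 35.99 kΩ.
By the voltage-divider rule, V = 11.6 × 29.90/35.99 = 9.637 mV.

V ≈ 9.64 mV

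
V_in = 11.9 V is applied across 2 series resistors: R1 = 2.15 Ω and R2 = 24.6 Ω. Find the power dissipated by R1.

P ≈ 0.425 W

The common current is I = 11.9/26.75 = 0.4449 A.
P = I²R = 0.1979 × 2.15 = 0.4255 W.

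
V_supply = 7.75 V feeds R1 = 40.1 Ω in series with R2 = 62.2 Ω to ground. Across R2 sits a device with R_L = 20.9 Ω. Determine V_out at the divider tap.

R2 ‖ R_L = (62.2 × 20.9)/(62.2 + 20.9) = 15.64 Ω.
Now apply the divider: V_out = 7.75 × 0.2806 = 2.175 V.

V_out ≈ 2.17 V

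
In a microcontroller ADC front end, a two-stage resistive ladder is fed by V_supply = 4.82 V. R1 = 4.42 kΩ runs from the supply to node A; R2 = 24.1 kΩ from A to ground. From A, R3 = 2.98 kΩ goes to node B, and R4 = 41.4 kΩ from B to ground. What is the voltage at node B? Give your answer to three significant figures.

V_B ≈ 3.50 V

Looking into the second stage from A: R3 + R4 = 44.38 kΩ appears in parallel with R2.
R2 ‖ (R3+R4) = 15.62 kΩ.
V_A = 4.82 × 15.62/(4.42 + 15.62) = 3.757 V.
V_B = V_A × 0.9329 = 3.505 V.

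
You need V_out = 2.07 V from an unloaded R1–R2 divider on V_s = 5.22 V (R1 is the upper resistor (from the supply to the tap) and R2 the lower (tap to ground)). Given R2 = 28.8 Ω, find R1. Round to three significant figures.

R1 ≈ 43.8 Ω

The divider ratio is R2/(R1+R2) = 2.07/5.22 = 0.3966.
R1 = R2·(1/k − 1) = 28.8 × 1.522 = 43.83 Ω.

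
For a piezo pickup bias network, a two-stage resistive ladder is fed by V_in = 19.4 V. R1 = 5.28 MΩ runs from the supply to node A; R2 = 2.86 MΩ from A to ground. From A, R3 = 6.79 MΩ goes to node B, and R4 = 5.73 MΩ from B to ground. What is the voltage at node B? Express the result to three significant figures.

V_B ≈ 2.72 V

The second stage (R3 + R4 = 12.52 MΩ) loads node A in parallel with R2.
R2 ‖ (R3+R4) = 2.328 MΩ.
First divider: V_A = V_in · 2.328/(5.28 + 2.328) = 5.937 V.
Stage 2 is unloaded, so V_B = V_A · R4/(R3+R4) = 5.937 × 5.73/12.52 = 2.717 V.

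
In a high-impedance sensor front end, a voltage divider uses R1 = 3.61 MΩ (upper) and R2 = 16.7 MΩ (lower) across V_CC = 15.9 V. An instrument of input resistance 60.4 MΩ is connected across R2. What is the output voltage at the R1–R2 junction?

First combine the lower leg with the load: R2 ‖ R_L = 13.08 MΩ.
Then V_out = V_CC · R2'/(R1 + R2') = 15.9 × 13.08/16.69 = 12.46 V.

V_out ≈ 12.5 V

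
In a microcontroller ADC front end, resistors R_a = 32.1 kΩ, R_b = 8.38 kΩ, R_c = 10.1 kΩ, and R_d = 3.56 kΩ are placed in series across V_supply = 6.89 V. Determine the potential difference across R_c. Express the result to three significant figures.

Series total: ΣR = 32.1 + 8.38 + 10.1 + 3.56 = 54.14 kΩ.
V = V_supply · R/ΣR = 6.89 × 0.1866 = 1.285 V.

V ≈ 1.29 V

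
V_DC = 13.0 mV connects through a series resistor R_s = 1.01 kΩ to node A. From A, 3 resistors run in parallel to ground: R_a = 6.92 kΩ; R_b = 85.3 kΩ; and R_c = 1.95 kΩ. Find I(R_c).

Combine the parallel branches: R_p = (1/6.92 + 1/85.3 + 1/1.95)⁻¹ = 1.495 kΩ.
Node voltage V_A = V_DC · R_p/(R_s + R_p) = 13.0 × 0.5968 = 7.758 mV.
I(R_c) = V_A / R_c = 7.758/1.95 = 3.978 µA.

I ≈ 3.98 µA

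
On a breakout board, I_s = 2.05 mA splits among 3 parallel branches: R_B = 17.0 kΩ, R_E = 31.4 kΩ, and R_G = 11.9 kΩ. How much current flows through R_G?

I ≈ 0.986 mA

Total conductance ΣG = 1/17.0 + 1/31.4 + 1/11.9 = 0.1747 (units of 1/kΩ).
Current divider: I(R_G) = I_s · G_k/ΣG = 2.05 × (0.08403/0.1747) = 2.05 × 0.4810 = 0.9861 mA.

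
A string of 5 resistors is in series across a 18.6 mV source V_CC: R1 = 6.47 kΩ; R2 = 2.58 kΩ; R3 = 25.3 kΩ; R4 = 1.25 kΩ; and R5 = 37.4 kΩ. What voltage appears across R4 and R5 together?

V ≈ 9.85 mV

ΣR = 6.47 + 2.58 + 25.3 + 1.25 + 37.4 = 73.00 kΩ.
R_{R4..R5} = 1.25 + 37.4 = 38.65 kΩ.
V = V_CC · R/ΣR = 18.6 × 0.5295 = 9.848 mV.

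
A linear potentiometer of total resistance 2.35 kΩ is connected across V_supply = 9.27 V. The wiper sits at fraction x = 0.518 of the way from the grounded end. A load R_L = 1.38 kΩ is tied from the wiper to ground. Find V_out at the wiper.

V_out ≈ 3.37 V

Lower segment x·R_p = 1.217 kΩ; upper segment (1−x)·R_p = 1.133 kΩ.
R_L loads the lower segment: effective lower R = 0.6468 kΩ.
Then V_out = V_supply · 0.6468/(1.133 + 0.6468) = 3.369 V.
(Unloaded: V_out = x·V_supply = 4.80 V.)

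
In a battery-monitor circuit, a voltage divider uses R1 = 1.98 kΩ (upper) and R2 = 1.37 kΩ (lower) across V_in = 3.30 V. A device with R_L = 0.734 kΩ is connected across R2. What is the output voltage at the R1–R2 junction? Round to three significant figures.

The load sits in parallel with R2, giving an effective lower resistance R2' = R2·R_L/(R2+R_L) = 0.4779 kΩ.
Voltage divider with the loaded lower leg: V_out = 3.30 × 0.4779/(1.98 + 0.4779) = 3.30 × 0.1944 = 0.6417 V.

V_out ≈ 0.642 V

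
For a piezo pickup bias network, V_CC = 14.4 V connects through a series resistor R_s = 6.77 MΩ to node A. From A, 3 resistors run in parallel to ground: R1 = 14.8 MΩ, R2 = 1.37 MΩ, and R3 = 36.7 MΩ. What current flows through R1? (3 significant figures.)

Parallel bank: R_p = 1/(1/14.8 + 1/1.37 + 1/36.7) = 1.212 MΩ.
Node voltage V_A = V_CC · R_p/(R_s + R_p) = 14.4 × 0.1519 = 2.187 V.
I(R1) = V_A / R1 = 2.187/14.8 = 0.1478 µA.
(Equivalently: I_total = 1.804 µA, then current-divider fraction G_k/ΣG = 0.08193.)

I ≈ 0.148 µA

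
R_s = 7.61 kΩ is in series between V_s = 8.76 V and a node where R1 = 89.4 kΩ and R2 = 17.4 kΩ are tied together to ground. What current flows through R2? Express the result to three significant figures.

I ≈ 0.331 mA

Parallel bank: R_p = 1/(1/89.4 + 1/17.4) = 14.57 kΩ.
Node voltage V_A = V_s · R_p/(R_s + R_p) = 8.76 × 0.6568 = 5.754 V.
I(R2) = V_A / R2 = 5.754/17.4 = 0.3307 mA.
(Equivalently: I_total = 0.3950 mA, then current-divider fraction G_k/ΣG = 0.8371.)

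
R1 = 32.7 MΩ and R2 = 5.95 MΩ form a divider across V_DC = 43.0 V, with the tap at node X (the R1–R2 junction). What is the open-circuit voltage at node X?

Open-circuit (no load on X): V_th = V_DC · R2/(R1 + R2) = 43.0 × 5.95/(32.70 + 5.95) = 6.620 V.

V_th ≈ 6.62 V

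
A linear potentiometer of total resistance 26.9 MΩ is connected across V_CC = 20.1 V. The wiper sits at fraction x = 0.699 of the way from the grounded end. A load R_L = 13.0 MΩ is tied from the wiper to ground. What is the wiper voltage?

V_out ≈ 9.79 V

Split the track: R_lower = x·R_p = 18.80 MΩ, R_upper = (1−x)·R_p = 8.097 MΩ.
Lower segment in parallel with the load: 18.80 ‖ 13.0 = 7.686 MΩ.
V_out = 20.1 × 7.686/(8.097 + 7.686) = 9.788 V.
(Unloaded: V_out = x·V_CC = 14.0 V.)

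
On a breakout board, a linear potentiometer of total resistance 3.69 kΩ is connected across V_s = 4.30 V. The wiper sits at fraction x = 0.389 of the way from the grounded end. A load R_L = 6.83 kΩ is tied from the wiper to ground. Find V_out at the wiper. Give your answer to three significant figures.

The pot divides into 2.255 kΩ above the wiper and 1.435 kΩ below.
R_L loads the lower segment: effective lower R = 1.186 kΩ.
V_out = 4.30 × 1.186/(2.255 + 1.186) = 1.482 V.

V_out ≈ 1.48 V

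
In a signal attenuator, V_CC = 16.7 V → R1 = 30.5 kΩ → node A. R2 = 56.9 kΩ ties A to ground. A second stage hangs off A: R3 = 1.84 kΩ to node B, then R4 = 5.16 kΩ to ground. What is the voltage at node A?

Node A sees R2 in parallel with the series input of stage 2, R3 + R4 = 7.000 kΩ.
Effective lower resistance at A: R2 ‖ 7.000 = 6.233 kΩ.
So V_A = 16.7 × 0.1697 = 2.834 V.

V_A ≈ 2.83 V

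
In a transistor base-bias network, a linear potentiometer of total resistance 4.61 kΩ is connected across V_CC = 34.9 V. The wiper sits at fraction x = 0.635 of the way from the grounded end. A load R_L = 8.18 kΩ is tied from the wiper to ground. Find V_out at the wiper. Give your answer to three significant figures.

Split the track: R_lower = x·R_p = 2.927 kΩ, R_upper = (1−x)·R_p = 1.683 kΩ.
R_L loads the lower segment: effective lower R = 2.156 kΩ.
V_out = 34.9 × 2.156/(1.683 + 2.156) = 19.60 V.
(Unloaded: V_out = x·V_CC = 22.2 V.)

V_out ≈ 19.6 V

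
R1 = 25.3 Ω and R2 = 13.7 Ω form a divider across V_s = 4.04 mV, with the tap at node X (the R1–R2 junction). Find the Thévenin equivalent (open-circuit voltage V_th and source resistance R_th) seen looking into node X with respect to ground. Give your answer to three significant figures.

V_th ≈ 1.42 mV, R_th ≈ 8.89 Ω

V_th is the unloaded tap voltage: V_s · R2/(R1+R2) = 4.04 × 0.3513 = 1.419 mV.
Looking into X with the source shorted: R_th = R1·R2/(R1+R2) = 25.30 × 13.7/39.00 = 8.887 Ω.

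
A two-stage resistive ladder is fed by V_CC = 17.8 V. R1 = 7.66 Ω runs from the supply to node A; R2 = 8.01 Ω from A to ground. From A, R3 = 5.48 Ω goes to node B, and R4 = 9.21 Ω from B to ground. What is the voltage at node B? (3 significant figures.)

V_B ≈ 4.50 V

Node A sees R2 in parallel with the series input of stage 2, R3 + R4 = 14.69 Ω.
Effective lower resistance at A: R2 ‖ 14.69 = 5.184 Ω.
So V_A = 17.8 × 0.4036 = 7.184 V.
Stage 2 is unloaded, so V_B = V_A · R4/(R3+R4) = 7.184 × 9.21/14.69 = 4.504 V.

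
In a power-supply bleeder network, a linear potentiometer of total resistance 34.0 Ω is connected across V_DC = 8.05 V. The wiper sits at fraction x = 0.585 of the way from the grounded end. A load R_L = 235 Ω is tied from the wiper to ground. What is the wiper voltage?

V_out ≈ 4.55 V

Split the track: R_lower = x·R_p = 19.89 Ω, R_upper = (1−x)·R_p = 14.11 Ω.
R_L loads the lower segment: effective lower R = 18.34 Ω.
Loaded-divider output: V_out = 8.05 × 0.5651 = 4.549 V.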